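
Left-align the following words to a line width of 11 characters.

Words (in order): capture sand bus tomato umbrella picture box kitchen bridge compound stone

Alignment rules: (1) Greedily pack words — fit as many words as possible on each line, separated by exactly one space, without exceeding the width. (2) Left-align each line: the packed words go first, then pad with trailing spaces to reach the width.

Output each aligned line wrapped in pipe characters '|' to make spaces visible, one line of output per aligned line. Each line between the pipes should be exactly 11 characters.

Answer: |capture    |
|sand bus   |
|tomato     |
|umbrella   |
|picture box|
|kitchen    |
|bridge     |
|compound   |
|stone      |

Derivation:
Line 1: ['capture'] (min_width=7, slack=4)
Line 2: ['sand', 'bus'] (min_width=8, slack=3)
Line 3: ['tomato'] (min_width=6, slack=5)
Line 4: ['umbrella'] (min_width=8, slack=3)
Line 5: ['picture', 'box'] (min_width=11, slack=0)
Line 6: ['kitchen'] (min_width=7, slack=4)
Line 7: ['bridge'] (min_width=6, slack=5)
Line 8: ['compound'] (min_width=8, slack=3)
Line 9: ['stone'] (min_width=5, slack=6)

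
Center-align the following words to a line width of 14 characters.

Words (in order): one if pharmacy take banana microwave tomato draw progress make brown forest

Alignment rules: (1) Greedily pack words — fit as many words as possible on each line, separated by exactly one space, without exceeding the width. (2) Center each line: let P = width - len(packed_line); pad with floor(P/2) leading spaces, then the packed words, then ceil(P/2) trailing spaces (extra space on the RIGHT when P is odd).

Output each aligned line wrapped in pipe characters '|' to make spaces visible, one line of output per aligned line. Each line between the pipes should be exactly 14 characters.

Answer: |    one if    |
|pharmacy take |
|    banana    |
|  microwave   |
| tomato draw  |
|progress make |
| brown forest |

Derivation:
Line 1: ['one', 'if'] (min_width=6, slack=8)
Line 2: ['pharmacy', 'take'] (min_width=13, slack=1)
Line 3: ['banana'] (min_width=6, slack=8)
Line 4: ['microwave'] (min_width=9, slack=5)
Line 5: ['tomato', 'draw'] (min_width=11, slack=3)
Line 6: ['progress', 'make'] (min_width=13, slack=1)
Line 7: ['brown', 'forest'] (min_width=12, slack=2)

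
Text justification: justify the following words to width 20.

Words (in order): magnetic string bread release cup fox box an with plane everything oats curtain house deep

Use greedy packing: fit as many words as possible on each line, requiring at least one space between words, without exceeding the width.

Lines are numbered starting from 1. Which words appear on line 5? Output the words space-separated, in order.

Answer: oats curtain house

Derivation:
Line 1: ['magnetic', 'string'] (min_width=15, slack=5)
Line 2: ['bread', 'release', 'cup'] (min_width=17, slack=3)
Line 3: ['fox', 'box', 'an', 'with'] (min_width=15, slack=5)
Line 4: ['plane', 'everything'] (min_width=16, slack=4)
Line 5: ['oats', 'curtain', 'house'] (min_width=18, slack=2)
Line 6: ['deep'] (min_width=4, slack=16)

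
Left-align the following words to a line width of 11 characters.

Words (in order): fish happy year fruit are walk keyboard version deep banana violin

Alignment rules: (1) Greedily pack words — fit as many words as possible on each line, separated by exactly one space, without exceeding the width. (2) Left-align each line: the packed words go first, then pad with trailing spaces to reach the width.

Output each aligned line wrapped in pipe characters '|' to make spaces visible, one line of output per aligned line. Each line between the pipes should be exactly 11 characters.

Line 1: ['fish', 'happy'] (min_width=10, slack=1)
Line 2: ['year', 'fruit'] (min_width=10, slack=1)
Line 3: ['are', 'walk'] (min_width=8, slack=3)
Line 4: ['keyboard'] (min_width=8, slack=3)
Line 5: ['version'] (min_width=7, slack=4)
Line 6: ['deep', 'banana'] (min_width=11, slack=0)
Line 7: ['violin'] (min_width=6, slack=5)

Answer: |fish happy |
|year fruit |
|are walk   |
|keyboard   |
|version    |
|deep banana|
|violin     |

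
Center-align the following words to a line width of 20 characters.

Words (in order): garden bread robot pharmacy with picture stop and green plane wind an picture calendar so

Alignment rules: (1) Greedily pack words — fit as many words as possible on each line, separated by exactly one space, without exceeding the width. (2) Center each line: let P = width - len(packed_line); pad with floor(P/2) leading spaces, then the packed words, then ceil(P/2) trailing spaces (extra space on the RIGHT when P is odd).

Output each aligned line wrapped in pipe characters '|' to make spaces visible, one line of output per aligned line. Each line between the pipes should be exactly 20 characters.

Line 1: ['garden', 'bread', 'robot'] (min_width=18, slack=2)
Line 2: ['pharmacy', 'with'] (min_width=13, slack=7)
Line 3: ['picture', 'stop', 'and'] (min_width=16, slack=4)
Line 4: ['green', 'plane', 'wind', 'an'] (min_width=19, slack=1)
Line 5: ['picture', 'calendar', 'so'] (min_width=19, slack=1)

Answer: | garden bread robot |
|   pharmacy with    |
|  picture stop and  |
|green plane wind an |
|picture calendar so |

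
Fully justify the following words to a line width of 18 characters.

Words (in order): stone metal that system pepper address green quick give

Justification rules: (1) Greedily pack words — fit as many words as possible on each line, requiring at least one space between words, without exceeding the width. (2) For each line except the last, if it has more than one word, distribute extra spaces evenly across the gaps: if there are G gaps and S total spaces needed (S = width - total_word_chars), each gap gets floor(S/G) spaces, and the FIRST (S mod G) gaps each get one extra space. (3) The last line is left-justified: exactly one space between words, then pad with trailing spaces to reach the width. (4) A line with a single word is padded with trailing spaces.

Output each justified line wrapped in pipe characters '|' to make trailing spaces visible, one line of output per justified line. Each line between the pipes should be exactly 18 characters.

Answer: |stone  metal  that|
|system      pepper|
|address      green|
|quick give        |

Derivation:
Line 1: ['stone', 'metal', 'that'] (min_width=16, slack=2)
Line 2: ['system', 'pepper'] (min_width=13, slack=5)
Line 3: ['address', 'green'] (min_width=13, slack=5)
Line 4: ['quick', 'give'] (min_width=10, slack=8)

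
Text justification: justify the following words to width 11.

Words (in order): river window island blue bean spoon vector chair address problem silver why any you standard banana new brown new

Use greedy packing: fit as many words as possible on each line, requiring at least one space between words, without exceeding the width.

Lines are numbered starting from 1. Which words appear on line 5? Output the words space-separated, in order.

Line 1: ['river'] (min_width=5, slack=6)
Line 2: ['window'] (min_width=6, slack=5)
Line 3: ['island', 'blue'] (min_width=11, slack=0)
Line 4: ['bean', 'spoon'] (min_width=10, slack=1)
Line 5: ['vector'] (min_width=6, slack=5)
Line 6: ['chair'] (min_width=5, slack=6)
Line 7: ['address'] (min_width=7, slack=4)
Line 8: ['problem'] (min_width=7, slack=4)
Line 9: ['silver', 'why'] (min_width=10, slack=1)
Line 10: ['any', 'you'] (min_width=7, slack=4)
Line 11: ['standard'] (min_width=8, slack=3)
Line 12: ['banana', 'new'] (min_width=10, slack=1)
Line 13: ['brown', 'new'] (min_width=9, slack=2)

Answer: vector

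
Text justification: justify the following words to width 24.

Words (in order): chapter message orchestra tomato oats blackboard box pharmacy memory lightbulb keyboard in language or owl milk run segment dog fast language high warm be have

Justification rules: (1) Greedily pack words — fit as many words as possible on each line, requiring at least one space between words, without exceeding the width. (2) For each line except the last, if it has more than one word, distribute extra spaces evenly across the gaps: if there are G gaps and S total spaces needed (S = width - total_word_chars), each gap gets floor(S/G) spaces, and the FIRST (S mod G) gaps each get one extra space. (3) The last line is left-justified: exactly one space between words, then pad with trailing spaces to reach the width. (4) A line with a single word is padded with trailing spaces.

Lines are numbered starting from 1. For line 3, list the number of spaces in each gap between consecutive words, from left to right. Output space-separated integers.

Line 1: ['chapter', 'message'] (min_width=15, slack=9)
Line 2: ['orchestra', 'tomato', 'oats'] (min_width=21, slack=3)
Line 3: ['blackboard', 'box', 'pharmacy'] (min_width=23, slack=1)
Line 4: ['memory', 'lightbulb'] (min_width=16, slack=8)
Line 5: ['keyboard', 'in', 'language', 'or'] (min_width=23, slack=1)
Line 6: ['owl', 'milk', 'run', 'segment', 'dog'] (min_width=24, slack=0)
Line 7: ['fast', 'language', 'high', 'warm'] (min_width=23, slack=1)
Line 8: ['be', 'have'] (min_width=7, slack=17)

Answer: 2 1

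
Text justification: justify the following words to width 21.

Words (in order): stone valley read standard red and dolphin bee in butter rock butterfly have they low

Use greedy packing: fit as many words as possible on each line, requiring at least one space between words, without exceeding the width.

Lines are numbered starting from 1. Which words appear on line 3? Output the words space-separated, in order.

Answer: dolphin bee in butter

Derivation:
Line 1: ['stone', 'valley', 'read'] (min_width=17, slack=4)
Line 2: ['standard', 'red', 'and'] (min_width=16, slack=5)
Line 3: ['dolphin', 'bee', 'in', 'butter'] (min_width=21, slack=0)
Line 4: ['rock', 'butterfly', 'have'] (min_width=19, slack=2)
Line 5: ['they', 'low'] (min_width=8, slack=13)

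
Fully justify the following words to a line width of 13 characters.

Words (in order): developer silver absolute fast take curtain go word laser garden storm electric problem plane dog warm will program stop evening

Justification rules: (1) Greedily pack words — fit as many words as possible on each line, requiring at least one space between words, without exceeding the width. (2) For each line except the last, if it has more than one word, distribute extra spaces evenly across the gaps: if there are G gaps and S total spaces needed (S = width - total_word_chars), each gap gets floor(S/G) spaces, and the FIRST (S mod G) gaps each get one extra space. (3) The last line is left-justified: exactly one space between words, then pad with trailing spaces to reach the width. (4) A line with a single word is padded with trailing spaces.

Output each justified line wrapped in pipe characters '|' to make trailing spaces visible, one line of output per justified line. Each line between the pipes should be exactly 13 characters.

Answer: |developer    |
|silver       |
|absolute fast|
|take  curtain|
|go word laser|
|garden  storm|
|electric     |
|problem plane|
|dog warm will|
|program  stop|
|evening      |

Derivation:
Line 1: ['developer'] (min_width=9, slack=4)
Line 2: ['silver'] (min_width=6, slack=7)
Line 3: ['absolute', 'fast'] (min_width=13, slack=0)
Line 4: ['take', 'curtain'] (min_width=12, slack=1)
Line 5: ['go', 'word', 'laser'] (min_width=13, slack=0)
Line 6: ['garden', 'storm'] (min_width=12, slack=1)
Line 7: ['electric'] (min_width=8, slack=5)
Line 8: ['problem', 'plane'] (min_width=13, slack=0)
Line 9: ['dog', 'warm', 'will'] (min_width=13, slack=0)
Line 10: ['program', 'stop'] (min_width=12, slack=1)
Line 11: ['evening'] (min_width=7, slack=6)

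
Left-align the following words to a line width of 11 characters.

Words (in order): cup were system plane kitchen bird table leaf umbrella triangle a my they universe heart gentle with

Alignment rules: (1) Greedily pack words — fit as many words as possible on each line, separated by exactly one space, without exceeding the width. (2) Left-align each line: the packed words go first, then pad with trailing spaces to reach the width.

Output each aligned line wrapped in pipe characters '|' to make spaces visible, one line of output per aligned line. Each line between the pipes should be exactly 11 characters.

Line 1: ['cup', 'were'] (min_width=8, slack=3)
Line 2: ['system'] (min_width=6, slack=5)
Line 3: ['plane'] (min_width=5, slack=6)
Line 4: ['kitchen'] (min_width=7, slack=4)
Line 5: ['bird', 'table'] (min_width=10, slack=1)
Line 6: ['leaf'] (min_width=4, slack=7)
Line 7: ['umbrella'] (min_width=8, slack=3)
Line 8: ['triangle', 'a'] (min_width=10, slack=1)
Line 9: ['my', 'they'] (min_width=7, slack=4)
Line 10: ['universe'] (min_width=8, slack=3)
Line 11: ['heart'] (min_width=5, slack=6)
Line 12: ['gentle', 'with'] (min_width=11, slack=0)

Answer: |cup were   |
|system     |
|plane      |
|kitchen    |
|bird table |
|leaf       |
|umbrella   |
|triangle a |
|my they    |
|universe   |
|heart      |
|gentle with|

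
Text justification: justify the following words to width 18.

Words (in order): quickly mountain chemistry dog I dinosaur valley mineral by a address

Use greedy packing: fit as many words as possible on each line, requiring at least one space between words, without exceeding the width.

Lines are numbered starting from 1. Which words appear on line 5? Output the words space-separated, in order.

Answer: address

Derivation:
Line 1: ['quickly', 'mountain'] (min_width=16, slack=2)
Line 2: ['chemistry', 'dog', 'I'] (min_width=15, slack=3)
Line 3: ['dinosaur', 'valley'] (min_width=15, slack=3)
Line 4: ['mineral', 'by', 'a'] (min_width=12, slack=6)
Line 5: ['address'] (min_width=7, slack=11)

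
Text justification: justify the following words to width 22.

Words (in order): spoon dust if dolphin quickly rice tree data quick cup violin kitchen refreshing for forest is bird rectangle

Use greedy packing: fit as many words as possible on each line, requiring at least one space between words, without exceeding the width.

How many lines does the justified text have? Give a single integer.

Line 1: ['spoon', 'dust', 'if', 'dolphin'] (min_width=21, slack=1)
Line 2: ['quickly', 'rice', 'tree', 'data'] (min_width=22, slack=0)
Line 3: ['quick', 'cup', 'violin'] (min_width=16, slack=6)
Line 4: ['kitchen', 'refreshing', 'for'] (min_width=22, slack=0)
Line 5: ['forest', 'is', 'bird'] (min_width=14, slack=8)
Line 6: ['rectangle'] (min_width=9, slack=13)
Total lines: 6

Answer: 6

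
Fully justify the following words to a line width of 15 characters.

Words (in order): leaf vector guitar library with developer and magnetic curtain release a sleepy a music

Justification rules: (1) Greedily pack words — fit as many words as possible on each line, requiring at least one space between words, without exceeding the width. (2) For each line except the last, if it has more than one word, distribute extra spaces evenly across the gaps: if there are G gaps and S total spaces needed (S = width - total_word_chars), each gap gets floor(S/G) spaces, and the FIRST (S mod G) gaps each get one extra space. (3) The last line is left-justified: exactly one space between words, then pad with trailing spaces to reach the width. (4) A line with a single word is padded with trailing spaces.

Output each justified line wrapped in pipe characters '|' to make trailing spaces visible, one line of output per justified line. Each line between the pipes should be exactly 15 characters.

Line 1: ['leaf', 'vector'] (min_width=11, slack=4)
Line 2: ['guitar', 'library'] (min_width=14, slack=1)
Line 3: ['with', 'developer'] (min_width=14, slack=1)
Line 4: ['and', 'magnetic'] (min_width=12, slack=3)
Line 5: ['curtain', 'release'] (min_width=15, slack=0)
Line 6: ['a', 'sleepy', 'a'] (min_width=10, slack=5)
Line 7: ['music'] (min_width=5, slack=10)

Answer: |leaf     vector|
|guitar  library|
|with  developer|
|and    magnetic|
|curtain release|
|a    sleepy   a|
|music          |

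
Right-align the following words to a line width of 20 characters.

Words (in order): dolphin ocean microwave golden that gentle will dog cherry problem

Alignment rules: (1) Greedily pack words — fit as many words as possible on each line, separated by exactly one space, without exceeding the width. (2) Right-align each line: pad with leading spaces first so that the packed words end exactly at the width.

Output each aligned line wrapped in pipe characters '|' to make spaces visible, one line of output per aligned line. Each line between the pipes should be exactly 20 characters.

Answer: |       dolphin ocean|
|    microwave golden|
|that gentle will dog|
|      cherry problem|

Derivation:
Line 1: ['dolphin', 'ocean'] (min_width=13, slack=7)
Line 2: ['microwave', 'golden'] (min_width=16, slack=4)
Line 3: ['that', 'gentle', 'will', 'dog'] (min_width=20, slack=0)
Line 4: ['cherry', 'problem'] (min_width=14, slack=6)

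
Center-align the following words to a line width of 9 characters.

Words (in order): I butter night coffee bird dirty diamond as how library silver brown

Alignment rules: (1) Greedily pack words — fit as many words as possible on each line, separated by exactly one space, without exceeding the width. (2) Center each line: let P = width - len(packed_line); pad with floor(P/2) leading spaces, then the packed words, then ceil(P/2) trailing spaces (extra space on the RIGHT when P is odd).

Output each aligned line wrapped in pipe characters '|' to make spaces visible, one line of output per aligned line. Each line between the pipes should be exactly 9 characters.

Line 1: ['I', 'butter'] (min_width=8, slack=1)
Line 2: ['night'] (min_width=5, slack=4)
Line 3: ['coffee'] (min_width=6, slack=3)
Line 4: ['bird'] (min_width=4, slack=5)
Line 5: ['dirty'] (min_width=5, slack=4)
Line 6: ['diamond'] (min_width=7, slack=2)
Line 7: ['as', 'how'] (min_width=6, slack=3)
Line 8: ['library'] (min_width=7, slack=2)
Line 9: ['silver'] (min_width=6, slack=3)
Line 10: ['brown'] (min_width=5, slack=4)

Answer: |I butter |
|  night  |
| coffee  |
|  bird   |
|  dirty  |
| diamond |
| as how  |
| library |
| silver  |
|  brown  |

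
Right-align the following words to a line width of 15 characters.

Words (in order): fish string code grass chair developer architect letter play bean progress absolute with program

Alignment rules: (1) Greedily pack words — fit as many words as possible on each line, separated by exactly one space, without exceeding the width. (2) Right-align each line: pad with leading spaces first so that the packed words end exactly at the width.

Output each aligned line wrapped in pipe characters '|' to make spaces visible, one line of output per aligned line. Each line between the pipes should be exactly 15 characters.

Answer: |    fish string|
|     code grass|
|chair developer|
|      architect|
|    letter play|
|  bean progress|
|  absolute with|
|        program|

Derivation:
Line 1: ['fish', 'string'] (min_width=11, slack=4)
Line 2: ['code', 'grass'] (min_width=10, slack=5)
Line 3: ['chair', 'developer'] (min_width=15, slack=0)
Line 4: ['architect'] (min_width=9, slack=6)
Line 5: ['letter', 'play'] (min_width=11, slack=4)
Line 6: ['bean', 'progress'] (min_width=13, slack=2)
Line 7: ['absolute', 'with'] (min_width=13, slack=2)
Line 8: ['program'] (min_width=7, slack=8)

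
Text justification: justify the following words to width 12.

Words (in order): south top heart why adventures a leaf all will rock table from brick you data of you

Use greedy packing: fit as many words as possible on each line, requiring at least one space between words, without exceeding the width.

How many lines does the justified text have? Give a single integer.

Line 1: ['south', 'top'] (min_width=9, slack=3)
Line 2: ['heart', 'why'] (min_width=9, slack=3)
Line 3: ['adventures', 'a'] (min_width=12, slack=0)
Line 4: ['leaf', 'all'] (min_width=8, slack=4)
Line 5: ['will', 'rock'] (min_width=9, slack=3)
Line 6: ['table', 'from'] (min_width=10, slack=2)
Line 7: ['brick', 'you'] (min_width=9, slack=3)
Line 8: ['data', 'of', 'you'] (min_width=11, slack=1)
Total lines: 8

Answer: 8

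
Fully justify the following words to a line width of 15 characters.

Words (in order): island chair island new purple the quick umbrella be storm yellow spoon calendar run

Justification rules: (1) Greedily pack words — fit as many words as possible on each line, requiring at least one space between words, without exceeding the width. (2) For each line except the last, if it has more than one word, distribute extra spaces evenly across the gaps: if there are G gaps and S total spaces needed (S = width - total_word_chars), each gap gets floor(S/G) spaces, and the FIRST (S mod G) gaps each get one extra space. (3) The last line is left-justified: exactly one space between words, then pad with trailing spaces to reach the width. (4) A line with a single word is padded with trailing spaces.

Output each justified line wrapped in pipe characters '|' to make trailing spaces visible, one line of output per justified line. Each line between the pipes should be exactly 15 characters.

Line 1: ['island', 'chair'] (min_width=12, slack=3)
Line 2: ['island', 'new'] (min_width=10, slack=5)
Line 3: ['purple', 'the'] (min_width=10, slack=5)
Line 4: ['quick', 'umbrella'] (min_width=14, slack=1)
Line 5: ['be', 'storm', 'yellow'] (min_width=15, slack=0)
Line 6: ['spoon', 'calendar'] (min_width=14, slack=1)
Line 7: ['run'] (min_width=3, slack=12)

Answer: |island    chair|
|island      new|
|purple      the|
|quick  umbrella|
|be storm yellow|
|spoon  calendar|
|run            |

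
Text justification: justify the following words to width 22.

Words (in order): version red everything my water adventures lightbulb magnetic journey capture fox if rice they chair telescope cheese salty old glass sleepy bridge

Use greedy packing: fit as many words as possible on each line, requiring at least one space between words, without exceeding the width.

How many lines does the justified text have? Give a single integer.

Line 1: ['version', 'red', 'everything'] (min_width=22, slack=0)
Line 2: ['my', 'water', 'adventures'] (min_width=19, slack=3)
Line 3: ['lightbulb', 'magnetic'] (min_width=18, slack=4)
Line 4: ['journey', 'capture', 'fox', 'if'] (min_width=22, slack=0)
Line 5: ['rice', 'they', 'chair'] (min_width=15, slack=7)
Line 6: ['telescope', 'cheese', 'salty'] (min_width=22, slack=0)
Line 7: ['old', 'glass', 'sleepy'] (min_width=16, slack=6)
Line 8: ['bridge'] (min_width=6, slack=16)
Total lines: 8

Answer: 8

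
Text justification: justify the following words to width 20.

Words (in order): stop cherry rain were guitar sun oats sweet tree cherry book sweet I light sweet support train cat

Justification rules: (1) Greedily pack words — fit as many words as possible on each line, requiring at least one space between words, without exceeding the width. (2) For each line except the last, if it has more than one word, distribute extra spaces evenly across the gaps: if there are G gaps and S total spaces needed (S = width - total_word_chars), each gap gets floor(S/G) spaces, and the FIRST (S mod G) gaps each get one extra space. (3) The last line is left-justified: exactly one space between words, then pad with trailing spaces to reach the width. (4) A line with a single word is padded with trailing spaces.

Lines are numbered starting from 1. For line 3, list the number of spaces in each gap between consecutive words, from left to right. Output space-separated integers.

Line 1: ['stop', 'cherry', 'rain'] (min_width=16, slack=4)
Line 2: ['were', 'guitar', 'sun', 'oats'] (min_width=20, slack=0)
Line 3: ['sweet', 'tree', 'cherry'] (min_width=17, slack=3)
Line 4: ['book', 'sweet', 'I', 'light'] (min_width=18, slack=2)
Line 5: ['sweet', 'support', 'train'] (min_width=19, slack=1)
Line 6: ['cat'] (min_width=3, slack=17)

Answer: 3 2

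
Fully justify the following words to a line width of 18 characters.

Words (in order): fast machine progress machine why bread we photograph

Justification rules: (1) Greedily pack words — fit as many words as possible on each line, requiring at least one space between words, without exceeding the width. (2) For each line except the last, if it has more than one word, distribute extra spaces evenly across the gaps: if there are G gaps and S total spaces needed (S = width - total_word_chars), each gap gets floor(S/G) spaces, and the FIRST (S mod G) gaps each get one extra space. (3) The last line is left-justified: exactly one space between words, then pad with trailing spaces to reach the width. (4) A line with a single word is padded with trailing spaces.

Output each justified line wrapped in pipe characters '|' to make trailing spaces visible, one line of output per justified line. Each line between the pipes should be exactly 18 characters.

Line 1: ['fast', 'machine'] (min_width=12, slack=6)
Line 2: ['progress', 'machine'] (min_width=16, slack=2)
Line 3: ['why', 'bread', 'we'] (min_width=12, slack=6)
Line 4: ['photograph'] (min_width=10, slack=8)

Answer: |fast       machine|
|progress   machine|
|why    bread    we|
|photograph        |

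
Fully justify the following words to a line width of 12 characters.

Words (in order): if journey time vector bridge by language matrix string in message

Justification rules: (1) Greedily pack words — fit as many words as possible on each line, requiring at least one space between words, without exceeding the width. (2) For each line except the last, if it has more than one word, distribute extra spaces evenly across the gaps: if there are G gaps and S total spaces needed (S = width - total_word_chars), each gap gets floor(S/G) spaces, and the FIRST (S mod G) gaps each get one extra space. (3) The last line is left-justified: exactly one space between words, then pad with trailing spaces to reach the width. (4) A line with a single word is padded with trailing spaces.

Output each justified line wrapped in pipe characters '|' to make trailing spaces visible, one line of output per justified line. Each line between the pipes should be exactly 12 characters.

Answer: |if   journey|
|time  vector|
|bridge    by|
|language    |
|matrix      |
|string    in|
|message     |

Derivation:
Line 1: ['if', 'journey'] (min_width=10, slack=2)
Line 2: ['time', 'vector'] (min_width=11, slack=1)
Line 3: ['bridge', 'by'] (min_width=9, slack=3)
Line 4: ['language'] (min_width=8, slack=4)
Line 5: ['matrix'] (min_width=6, slack=6)
Line 6: ['string', 'in'] (min_width=9, slack=3)
Line 7: ['message'] (min_width=7, slack=5)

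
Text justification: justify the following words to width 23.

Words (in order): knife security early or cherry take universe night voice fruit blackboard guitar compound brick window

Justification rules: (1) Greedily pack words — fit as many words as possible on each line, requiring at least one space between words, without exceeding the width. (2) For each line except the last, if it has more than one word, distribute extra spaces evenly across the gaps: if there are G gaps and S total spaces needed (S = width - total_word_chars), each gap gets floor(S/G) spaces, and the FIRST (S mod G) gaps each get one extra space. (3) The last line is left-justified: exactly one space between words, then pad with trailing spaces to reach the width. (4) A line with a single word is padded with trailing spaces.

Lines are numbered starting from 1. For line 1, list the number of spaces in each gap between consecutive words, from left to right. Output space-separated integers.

Line 1: ['knife', 'security', 'early', 'or'] (min_width=23, slack=0)
Line 2: ['cherry', 'take', 'universe'] (min_width=20, slack=3)
Line 3: ['night', 'voice', 'fruit'] (min_width=17, slack=6)
Line 4: ['blackboard', 'guitar'] (min_width=17, slack=6)
Line 5: ['compound', 'brick', 'window'] (min_width=21, slack=2)

Answer: 1 1 1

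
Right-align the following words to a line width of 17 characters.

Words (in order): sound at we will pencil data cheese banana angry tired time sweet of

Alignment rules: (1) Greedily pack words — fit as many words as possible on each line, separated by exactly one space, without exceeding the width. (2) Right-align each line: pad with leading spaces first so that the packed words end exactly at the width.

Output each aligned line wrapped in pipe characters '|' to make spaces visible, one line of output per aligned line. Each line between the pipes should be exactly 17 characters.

Line 1: ['sound', 'at', 'we', 'will'] (min_width=16, slack=1)
Line 2: ['pencil', 'data'] (min_width=11, slack=6)
Line 3: ['cheese', 'banana'] (min_width=13, slack=4)
Line 4: ['angry', 'tired', 'time'] (min_width=16, slack=1)
Line 5: ['sweet', 'of'] (min_width=8, slack=9)

Answer: | sound at we will|
|      pencil data|
|    cheese banana|
| angry tired time|
|         sweet of|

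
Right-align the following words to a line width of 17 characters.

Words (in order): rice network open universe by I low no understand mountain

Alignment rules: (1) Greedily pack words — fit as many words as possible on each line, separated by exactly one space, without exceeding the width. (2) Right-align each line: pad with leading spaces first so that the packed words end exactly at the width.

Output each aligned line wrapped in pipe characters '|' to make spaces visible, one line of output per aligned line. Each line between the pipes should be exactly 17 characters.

Answer: |rice network open|
|universe by I low|
|    no understand|
|         mountain|

Derivation:
Line 1: ['rice', 'network', 'open'] (min_width=17, slack=0)
Line 2: ['universe', 'by', 'I', 'low'] (min_width=17, slack=0)
Line 3: ['no', 'understand'] (min_width=13, slack=4)
Line 4: ['mountain'] (min_width=8, slack=9)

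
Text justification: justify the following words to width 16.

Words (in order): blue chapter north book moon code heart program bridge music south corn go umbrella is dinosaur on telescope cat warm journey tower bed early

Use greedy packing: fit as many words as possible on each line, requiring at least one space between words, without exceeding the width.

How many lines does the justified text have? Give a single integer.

Line 1: ['blue', 'chapter'] (min_width=12, slack=4)
Line 2: ['north', 'book', 'moon'] (min_width=15, slack=1)
Line 3: ['code', 'heart'] (min_width=10, slack=6)
Line 4: ['program', 'bridge'] (min_width=14, slack=2)
Line 5: ['music', 'south', 'corn'] (min_width=16, slack=0)
Line 6: ['go', 'umbrella', 'is'] (min_width=14, slack=2)
Line 7: ['dinosaur', 'on'] (min_width=11, slack=5)
Line 8: ['telescope', 'cat'] (min_width=13, slack=3)
Line 9: ['warm', 'journey'] (min_width=12, slack=4)
Line 10: ['tower', 'bed', 'early'] (min_width=15, slack=1)
Total lines: 10

Answer: 10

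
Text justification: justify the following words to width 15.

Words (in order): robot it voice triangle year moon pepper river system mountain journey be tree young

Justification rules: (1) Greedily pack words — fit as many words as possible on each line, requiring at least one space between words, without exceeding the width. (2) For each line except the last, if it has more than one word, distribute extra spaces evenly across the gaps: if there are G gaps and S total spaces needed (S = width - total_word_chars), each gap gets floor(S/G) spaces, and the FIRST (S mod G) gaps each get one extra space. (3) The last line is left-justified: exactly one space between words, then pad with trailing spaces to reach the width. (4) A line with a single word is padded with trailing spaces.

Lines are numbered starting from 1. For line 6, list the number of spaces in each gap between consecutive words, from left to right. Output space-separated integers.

Answer: 1 1

Derivation:
Line 1: ['robot', 'it', 'voice'] (min_width=14, slack=1)
Line 2: ['triangle', 'year'] (min_width=13, slack=2)
Line 3: ['moon', 'pepper'] (min_width=11, slack=4)
Line 4: ['river', 'system'] (min_width=12, slack=3)
Line 5: ['mountain'] (min_width=8, slack=7)
Line 6: ['journey', 'be', 'tree'] (min_width=15, slack=0)
Line 7: ['young'] (min_width=5, slack=10)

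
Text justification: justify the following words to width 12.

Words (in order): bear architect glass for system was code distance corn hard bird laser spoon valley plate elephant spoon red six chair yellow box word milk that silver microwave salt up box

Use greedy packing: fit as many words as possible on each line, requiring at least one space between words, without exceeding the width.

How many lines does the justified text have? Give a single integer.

Line 1: ['bear'] (min_width=4, slack=8)
Line 2: ['architect'] (min_width=9, slack=3)
Line 3: ['glass', 'for'] (min_width=9, slack=3)
Line 4: ['system', 'was'] (min_width=10, slack=2)
Line 5: ['code'] (min_width=4, slack=8)
Line 6: ['distance'] (min_width=8, slack=4)
Line 7: ['corn', 'hard'] (min_width=9, slack=3)
Line 8: ['bird', 'laser'] (min_width=10, slack=2)
Line 9: ['spoon', 'valley'] (min_width=12, slack=0)
Line 10: ['plate'] (min_width=5, slack=7)
Line 11: ['elephant'] (min_width=8, slack=4)
Line 12: ['spoon', 'red'] (min_width=9, slack=3)
Line 13: ['six', 'chair'] (min_width=9, slack=3)
Line 14: ['yellow', 'box'] (min_width=10, slack=2)
Line 15: ['word', 'milk'] (min_width=9, slack=3)
Line 16: ['that', 'silver'] (min_width=11, slack=1)
Line 17: ['microwave'] (min_width=9, slack=3)
Line 18: ['salt', 'up', 'box'] (min_width=11, slack=1)
Total lines: 18

Answer: 18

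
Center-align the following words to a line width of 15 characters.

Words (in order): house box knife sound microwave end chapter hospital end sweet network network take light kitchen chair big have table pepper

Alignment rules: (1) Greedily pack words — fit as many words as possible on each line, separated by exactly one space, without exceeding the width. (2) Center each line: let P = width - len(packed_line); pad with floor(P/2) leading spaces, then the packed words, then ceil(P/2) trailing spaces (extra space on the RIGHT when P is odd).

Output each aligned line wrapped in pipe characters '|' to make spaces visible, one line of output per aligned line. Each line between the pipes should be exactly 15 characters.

Line 1: ['house', 'box', 'knife'] (min_width=15, slack=0)
Line 2: ['sound', 'microwave'] (min_width=15, slack=0)
Line 3: ['end', 'chapter'] (min_width=11, slack=4)
Line 4: ['hospital', 'end'] (min_width=12, slack=3)
Line 5: ['sweet', 'network'] (min_width=13, slack=2)
Line 6: ['network', 'take'] (min_width=12, slack=3)
Line 7: ['light', 'kitchen'] (min_width=13, slack=2)
Line 8: ['chair', 'big', 'have'] (min_width=14, slack=1)
Line 9: ['table', 'pepper'] (min_width=12, slack=3)

Answer: |house box knife|
|sound microwave|
|  end chapter  |
| hospital end  |
| sweet network |
| network take  |
| light kitchen |
|chair big have |
| table pepper  |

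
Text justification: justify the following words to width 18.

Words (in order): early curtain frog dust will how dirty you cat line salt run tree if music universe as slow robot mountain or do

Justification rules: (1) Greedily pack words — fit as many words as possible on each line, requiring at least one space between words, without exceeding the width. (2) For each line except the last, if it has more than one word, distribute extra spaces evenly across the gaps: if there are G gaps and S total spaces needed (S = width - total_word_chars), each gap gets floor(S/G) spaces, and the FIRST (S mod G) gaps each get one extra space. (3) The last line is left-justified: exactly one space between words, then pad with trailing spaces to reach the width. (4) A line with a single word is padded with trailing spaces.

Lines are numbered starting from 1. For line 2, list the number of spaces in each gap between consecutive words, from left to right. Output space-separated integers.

Answer: 4 3

Derivation:
Line 1: ['early', 'curtain', 'frog'] (min_width=18, slack=0)
Line 2: ['dust', 'will', 'how'] (min_width=13, slack=5)
Line 3: ['dirty', 'you', 'cat', 'line'] (min_width=18, slack=0)
Line 4: ['salt', 'run', 'tree', 'if'] (min_width=16, slack=2)
Line 5: ['music', 'universe', 'as'] (min_width=17, slack=1)
Line 6: ['slow', 'robot'] (min_width=10, slack=8)
Line 7: ['mountain', 'or', 'do'] (min_width=14, slack=4)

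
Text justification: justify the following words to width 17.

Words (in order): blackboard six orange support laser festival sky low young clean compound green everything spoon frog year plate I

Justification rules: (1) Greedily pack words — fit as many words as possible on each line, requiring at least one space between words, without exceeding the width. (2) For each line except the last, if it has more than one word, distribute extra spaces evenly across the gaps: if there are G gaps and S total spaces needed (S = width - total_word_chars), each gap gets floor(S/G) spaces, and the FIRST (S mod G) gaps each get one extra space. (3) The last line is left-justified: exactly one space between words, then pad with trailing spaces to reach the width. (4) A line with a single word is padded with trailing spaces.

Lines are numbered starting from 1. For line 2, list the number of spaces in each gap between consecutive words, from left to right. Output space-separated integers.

Line 1: ['blackboard', 'six'] (min_width=14, slack=3)
Line 2: ['orange', 'support'] (min_width=14, slack=3)
Line 3: ['laser', 'festival'] (min_width=14, slack=3)
Line 4: ['sky', 'low', 'young'] (min_width=13, slack=4)
Line 5: ['clean', 'compound'] (min_width=14, slack=3)
Line 6: ['green', 'everything'] (min_width=16, slack=1)
Line 7: ['spoon', 'frog', 'year'] (min_width=15, slack=2)
Line 8: ['plate', 'I'] (min_width=7, slack=10)

Answer: 4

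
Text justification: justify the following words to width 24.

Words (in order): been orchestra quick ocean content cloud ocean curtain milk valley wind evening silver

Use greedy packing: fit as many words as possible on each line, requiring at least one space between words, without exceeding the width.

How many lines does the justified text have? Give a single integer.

Answer: 5

Derivation:
Line 1: ['been', 'orchestra', 'quick'] (min_width=20, slack=4)
Line 2: ['ocean', 'content', 'cloud'] (min_width=19, slack=5)
Line 3: ['ocean', 'curtain', 'milk'] (min_width=18, slack=6)
Line 4: ['valley', 'wind', 'evening'] (min_width=19, slack=5)
Line 5: ['silver'] (min_width=6, slack=18)
Total lines: 5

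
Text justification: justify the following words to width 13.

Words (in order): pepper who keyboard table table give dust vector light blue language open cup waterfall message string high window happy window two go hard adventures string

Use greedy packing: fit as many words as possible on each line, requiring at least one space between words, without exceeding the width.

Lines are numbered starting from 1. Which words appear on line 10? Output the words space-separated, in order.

Answer: string high

Derivation:
Line 1: ['pepper', 'who'] (min_width=10, slack=3)
Line 2: ['keyboard'] (min_width=8, slack=5)
Line 3: ['table', 'table'] (min_width=11, slack=2)
Line 4: ['give', 'dust'] (min_width=9, slack=4)
Line 5: ['vector', 'light'] (min_width=12, slack=1)
Line 6: ['blue', 'language'] (min_width=13, slack=0)
Line 7: ['open', 'cup'] (min_width=8, slack=5)
Line 8: ['waterfall'] (min_width=9, slack=4)
Line 9: ['message'] (min_width=7, slack=6)
Line 10: ['string', 'high'] (min_width=11, slack=2)
Line 11: ['window', 'happy'] (min_width=12, slack=1)
Line 12: ['window', 'two', 'go'] (min_width=13, slack=0)
Line 13: ['hard'] (min_width=4, slack=9)
Line 14: ['adventures'] (min_width=10, slack=3)
Line 15: ['string'] (min_width=6, slack=7)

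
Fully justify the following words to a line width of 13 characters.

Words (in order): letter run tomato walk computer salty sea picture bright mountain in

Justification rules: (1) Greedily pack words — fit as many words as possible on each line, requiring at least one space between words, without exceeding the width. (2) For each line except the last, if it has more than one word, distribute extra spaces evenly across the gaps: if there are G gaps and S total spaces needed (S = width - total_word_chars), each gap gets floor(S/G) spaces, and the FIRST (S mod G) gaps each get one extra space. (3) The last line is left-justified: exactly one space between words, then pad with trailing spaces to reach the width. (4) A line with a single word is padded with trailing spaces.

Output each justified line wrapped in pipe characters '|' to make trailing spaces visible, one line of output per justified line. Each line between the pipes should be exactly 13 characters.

Line 1: ['letter', 'run'] (min_width=10, slack=3)
Line 2: ['tomato', 'walk'] (min_width=11, slack=2)
Line 3: ['computer'] (min_width=8, slack=5)
Line 4: ['salty', 'sea'] (min_width=9, slack=4)
Line 5: ['picture'] (min_width=7, slack=6)
Line 6: ['bright'] (min_width=6, slack=7)
Line 7: ['mountain', 'in'] (min_width=11, slack=2)

Answer: |letter    run|
|tomato   walk|
|computer     |
|salty     sea|
|picture      |
|bright       |
|mountain in  |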